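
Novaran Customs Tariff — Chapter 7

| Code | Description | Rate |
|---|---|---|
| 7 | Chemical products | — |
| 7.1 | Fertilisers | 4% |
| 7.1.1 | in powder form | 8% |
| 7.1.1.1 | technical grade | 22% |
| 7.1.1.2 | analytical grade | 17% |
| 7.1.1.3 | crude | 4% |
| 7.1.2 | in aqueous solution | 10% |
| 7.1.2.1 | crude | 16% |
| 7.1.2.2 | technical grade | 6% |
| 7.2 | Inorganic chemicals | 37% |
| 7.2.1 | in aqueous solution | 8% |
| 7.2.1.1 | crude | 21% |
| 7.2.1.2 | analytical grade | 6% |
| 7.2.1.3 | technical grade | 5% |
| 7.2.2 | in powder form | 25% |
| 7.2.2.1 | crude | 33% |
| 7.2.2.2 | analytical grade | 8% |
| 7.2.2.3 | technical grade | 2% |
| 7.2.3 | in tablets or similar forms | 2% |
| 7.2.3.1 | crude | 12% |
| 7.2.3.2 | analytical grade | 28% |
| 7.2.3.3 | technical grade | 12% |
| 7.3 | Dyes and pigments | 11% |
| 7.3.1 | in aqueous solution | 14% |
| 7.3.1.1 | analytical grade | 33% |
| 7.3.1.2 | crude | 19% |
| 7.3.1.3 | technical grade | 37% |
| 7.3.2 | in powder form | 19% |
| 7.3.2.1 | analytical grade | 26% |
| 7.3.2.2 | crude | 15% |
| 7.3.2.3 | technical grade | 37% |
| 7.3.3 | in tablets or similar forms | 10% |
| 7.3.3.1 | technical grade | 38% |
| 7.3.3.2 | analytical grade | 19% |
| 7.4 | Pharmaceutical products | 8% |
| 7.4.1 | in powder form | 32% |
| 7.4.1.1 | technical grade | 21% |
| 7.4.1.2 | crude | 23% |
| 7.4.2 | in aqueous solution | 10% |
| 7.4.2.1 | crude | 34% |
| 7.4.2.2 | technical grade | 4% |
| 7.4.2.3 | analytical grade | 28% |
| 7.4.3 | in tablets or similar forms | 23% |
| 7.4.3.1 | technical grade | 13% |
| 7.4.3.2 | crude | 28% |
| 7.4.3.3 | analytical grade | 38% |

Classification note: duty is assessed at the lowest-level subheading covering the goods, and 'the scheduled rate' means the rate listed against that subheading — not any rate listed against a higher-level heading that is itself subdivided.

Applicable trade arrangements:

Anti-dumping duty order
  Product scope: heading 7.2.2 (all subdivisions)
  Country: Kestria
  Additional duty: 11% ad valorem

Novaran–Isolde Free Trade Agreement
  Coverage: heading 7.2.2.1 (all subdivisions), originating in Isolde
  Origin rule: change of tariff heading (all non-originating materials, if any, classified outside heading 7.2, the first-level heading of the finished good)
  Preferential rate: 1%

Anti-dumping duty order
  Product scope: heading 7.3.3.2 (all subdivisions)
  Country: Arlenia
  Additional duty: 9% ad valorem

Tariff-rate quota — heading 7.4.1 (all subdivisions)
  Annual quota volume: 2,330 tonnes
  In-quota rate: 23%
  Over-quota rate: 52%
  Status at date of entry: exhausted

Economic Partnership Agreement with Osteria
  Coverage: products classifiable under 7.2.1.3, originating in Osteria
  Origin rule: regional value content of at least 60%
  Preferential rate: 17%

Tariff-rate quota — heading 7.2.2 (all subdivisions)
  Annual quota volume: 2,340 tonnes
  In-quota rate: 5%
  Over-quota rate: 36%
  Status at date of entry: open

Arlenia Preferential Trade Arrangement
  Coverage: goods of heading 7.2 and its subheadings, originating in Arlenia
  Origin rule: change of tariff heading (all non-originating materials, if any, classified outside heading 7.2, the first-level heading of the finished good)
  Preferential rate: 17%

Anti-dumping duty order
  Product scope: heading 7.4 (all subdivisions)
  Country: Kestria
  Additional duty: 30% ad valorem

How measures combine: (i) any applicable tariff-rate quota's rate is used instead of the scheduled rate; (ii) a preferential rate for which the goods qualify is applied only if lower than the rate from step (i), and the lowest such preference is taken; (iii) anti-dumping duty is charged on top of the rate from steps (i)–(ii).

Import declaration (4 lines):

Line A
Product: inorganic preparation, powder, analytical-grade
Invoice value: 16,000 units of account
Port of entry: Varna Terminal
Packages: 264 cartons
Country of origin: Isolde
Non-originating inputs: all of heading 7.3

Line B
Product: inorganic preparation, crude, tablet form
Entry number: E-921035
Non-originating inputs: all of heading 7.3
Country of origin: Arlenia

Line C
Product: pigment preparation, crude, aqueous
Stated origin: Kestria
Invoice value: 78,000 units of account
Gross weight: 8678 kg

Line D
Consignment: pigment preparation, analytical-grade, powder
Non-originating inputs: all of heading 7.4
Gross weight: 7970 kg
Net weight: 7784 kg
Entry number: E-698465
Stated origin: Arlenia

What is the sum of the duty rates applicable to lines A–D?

62%

Line A: inorganic → 7.2; powder → 7.2.2; analytical-grade → 7.2.2.2. Scheduled 8%. quota on 7.2.2 open → in-quota 5%; Isolde agreement on 7.2.2.1: 7.2.2.2 not covered. → 5%.
Line B: inorganic → 7.2; tablet form → 7.2.3; crude → 7.2.3.1. Scheduled 12%. Arlenia agreement on 7.2: CTH met → 17% available; preference 17% not lower than 12% → no reduction. → 12%.
Line C: pigment → 7.3; aqueous → 7.3.1; crude → 7.3.1.2. Scheduled 19%. No special measure applies. → 19%.
Line D: pigment → 7.3; powder → 7.3.2; analytical-grade → 7.3.2.1. Scheduled 26%. Arlenia agreement on 7.2: 7.3.2.1 not covered. → 26%.
Sum: 5% + 12% + 19% + 26% = 62%.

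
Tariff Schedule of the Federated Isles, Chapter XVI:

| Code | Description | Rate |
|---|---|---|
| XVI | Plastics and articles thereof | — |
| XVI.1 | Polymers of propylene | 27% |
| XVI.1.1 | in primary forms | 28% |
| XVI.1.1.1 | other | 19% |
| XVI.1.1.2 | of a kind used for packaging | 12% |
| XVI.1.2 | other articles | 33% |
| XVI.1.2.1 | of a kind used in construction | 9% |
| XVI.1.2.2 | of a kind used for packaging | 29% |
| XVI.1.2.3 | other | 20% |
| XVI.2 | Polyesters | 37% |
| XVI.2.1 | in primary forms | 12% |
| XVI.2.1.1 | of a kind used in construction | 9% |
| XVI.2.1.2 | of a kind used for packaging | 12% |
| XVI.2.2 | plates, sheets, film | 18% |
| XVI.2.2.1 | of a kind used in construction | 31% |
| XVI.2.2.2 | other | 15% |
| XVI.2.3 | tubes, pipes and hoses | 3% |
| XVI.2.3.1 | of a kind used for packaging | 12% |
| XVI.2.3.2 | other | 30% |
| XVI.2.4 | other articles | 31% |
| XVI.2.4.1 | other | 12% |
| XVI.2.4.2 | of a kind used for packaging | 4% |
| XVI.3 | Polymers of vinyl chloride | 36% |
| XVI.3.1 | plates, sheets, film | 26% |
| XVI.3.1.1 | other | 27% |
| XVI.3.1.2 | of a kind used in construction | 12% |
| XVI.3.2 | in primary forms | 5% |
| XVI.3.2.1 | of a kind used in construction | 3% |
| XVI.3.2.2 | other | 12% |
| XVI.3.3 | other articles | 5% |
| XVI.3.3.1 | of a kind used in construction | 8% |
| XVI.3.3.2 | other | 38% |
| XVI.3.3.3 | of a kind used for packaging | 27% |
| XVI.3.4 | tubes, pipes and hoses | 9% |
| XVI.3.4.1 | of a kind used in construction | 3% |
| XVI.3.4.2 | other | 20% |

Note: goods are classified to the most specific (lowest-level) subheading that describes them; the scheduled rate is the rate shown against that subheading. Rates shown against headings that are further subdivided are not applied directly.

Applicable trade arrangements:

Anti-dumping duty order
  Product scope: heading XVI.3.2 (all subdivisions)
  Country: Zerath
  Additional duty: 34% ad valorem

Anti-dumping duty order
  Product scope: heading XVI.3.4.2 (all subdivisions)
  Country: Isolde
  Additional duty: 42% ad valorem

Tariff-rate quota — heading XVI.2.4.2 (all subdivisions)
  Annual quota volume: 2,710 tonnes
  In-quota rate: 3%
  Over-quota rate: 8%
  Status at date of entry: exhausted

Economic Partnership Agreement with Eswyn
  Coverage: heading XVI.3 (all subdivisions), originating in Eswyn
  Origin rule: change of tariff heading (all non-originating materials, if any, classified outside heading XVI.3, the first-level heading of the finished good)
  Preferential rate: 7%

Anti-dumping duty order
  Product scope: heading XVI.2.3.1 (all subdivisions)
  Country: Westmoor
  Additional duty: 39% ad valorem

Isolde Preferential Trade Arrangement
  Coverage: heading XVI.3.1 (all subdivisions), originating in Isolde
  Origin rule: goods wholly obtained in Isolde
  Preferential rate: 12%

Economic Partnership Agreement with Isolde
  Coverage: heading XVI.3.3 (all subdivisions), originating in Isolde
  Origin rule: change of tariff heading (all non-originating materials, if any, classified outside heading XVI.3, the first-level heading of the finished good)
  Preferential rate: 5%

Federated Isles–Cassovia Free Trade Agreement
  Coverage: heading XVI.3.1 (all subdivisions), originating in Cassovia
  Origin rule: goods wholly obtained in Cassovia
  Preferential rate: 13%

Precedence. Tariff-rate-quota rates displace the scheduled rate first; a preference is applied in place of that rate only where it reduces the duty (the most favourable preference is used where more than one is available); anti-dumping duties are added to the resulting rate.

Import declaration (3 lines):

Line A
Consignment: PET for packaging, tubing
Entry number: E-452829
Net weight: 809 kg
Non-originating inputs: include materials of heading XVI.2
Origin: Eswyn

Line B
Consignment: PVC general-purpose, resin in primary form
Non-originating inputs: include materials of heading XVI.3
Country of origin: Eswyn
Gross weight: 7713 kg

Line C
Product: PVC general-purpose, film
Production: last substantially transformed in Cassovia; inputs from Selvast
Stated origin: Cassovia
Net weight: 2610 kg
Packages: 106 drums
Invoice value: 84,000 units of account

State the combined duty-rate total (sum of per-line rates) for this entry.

Line A: PET → XVI.2; tubing → XVI.2.3; for packaging → XVI.2.3.1. Scheduled 12%. Eswyn agreement on XVI.3: XVI.2.3.1 not covered. → 12%.
Line B: PVC → XVI.3; resin in primary form → XVI.3.2; general-purpose → XVI.3.2.2. Scheduled 12%. Eswyn agreement on XVI.3: CTH not met. → 12%.
Line C: PVC → XVI.3; film → XVI.3.1; general-purpose → XVI.3.1.1. Scheduled 27%. Cassovia agreement on XVI.3.1: not wholly obtained. → 27%.
Sum: 12% + 12% + 27% = 51%.

51%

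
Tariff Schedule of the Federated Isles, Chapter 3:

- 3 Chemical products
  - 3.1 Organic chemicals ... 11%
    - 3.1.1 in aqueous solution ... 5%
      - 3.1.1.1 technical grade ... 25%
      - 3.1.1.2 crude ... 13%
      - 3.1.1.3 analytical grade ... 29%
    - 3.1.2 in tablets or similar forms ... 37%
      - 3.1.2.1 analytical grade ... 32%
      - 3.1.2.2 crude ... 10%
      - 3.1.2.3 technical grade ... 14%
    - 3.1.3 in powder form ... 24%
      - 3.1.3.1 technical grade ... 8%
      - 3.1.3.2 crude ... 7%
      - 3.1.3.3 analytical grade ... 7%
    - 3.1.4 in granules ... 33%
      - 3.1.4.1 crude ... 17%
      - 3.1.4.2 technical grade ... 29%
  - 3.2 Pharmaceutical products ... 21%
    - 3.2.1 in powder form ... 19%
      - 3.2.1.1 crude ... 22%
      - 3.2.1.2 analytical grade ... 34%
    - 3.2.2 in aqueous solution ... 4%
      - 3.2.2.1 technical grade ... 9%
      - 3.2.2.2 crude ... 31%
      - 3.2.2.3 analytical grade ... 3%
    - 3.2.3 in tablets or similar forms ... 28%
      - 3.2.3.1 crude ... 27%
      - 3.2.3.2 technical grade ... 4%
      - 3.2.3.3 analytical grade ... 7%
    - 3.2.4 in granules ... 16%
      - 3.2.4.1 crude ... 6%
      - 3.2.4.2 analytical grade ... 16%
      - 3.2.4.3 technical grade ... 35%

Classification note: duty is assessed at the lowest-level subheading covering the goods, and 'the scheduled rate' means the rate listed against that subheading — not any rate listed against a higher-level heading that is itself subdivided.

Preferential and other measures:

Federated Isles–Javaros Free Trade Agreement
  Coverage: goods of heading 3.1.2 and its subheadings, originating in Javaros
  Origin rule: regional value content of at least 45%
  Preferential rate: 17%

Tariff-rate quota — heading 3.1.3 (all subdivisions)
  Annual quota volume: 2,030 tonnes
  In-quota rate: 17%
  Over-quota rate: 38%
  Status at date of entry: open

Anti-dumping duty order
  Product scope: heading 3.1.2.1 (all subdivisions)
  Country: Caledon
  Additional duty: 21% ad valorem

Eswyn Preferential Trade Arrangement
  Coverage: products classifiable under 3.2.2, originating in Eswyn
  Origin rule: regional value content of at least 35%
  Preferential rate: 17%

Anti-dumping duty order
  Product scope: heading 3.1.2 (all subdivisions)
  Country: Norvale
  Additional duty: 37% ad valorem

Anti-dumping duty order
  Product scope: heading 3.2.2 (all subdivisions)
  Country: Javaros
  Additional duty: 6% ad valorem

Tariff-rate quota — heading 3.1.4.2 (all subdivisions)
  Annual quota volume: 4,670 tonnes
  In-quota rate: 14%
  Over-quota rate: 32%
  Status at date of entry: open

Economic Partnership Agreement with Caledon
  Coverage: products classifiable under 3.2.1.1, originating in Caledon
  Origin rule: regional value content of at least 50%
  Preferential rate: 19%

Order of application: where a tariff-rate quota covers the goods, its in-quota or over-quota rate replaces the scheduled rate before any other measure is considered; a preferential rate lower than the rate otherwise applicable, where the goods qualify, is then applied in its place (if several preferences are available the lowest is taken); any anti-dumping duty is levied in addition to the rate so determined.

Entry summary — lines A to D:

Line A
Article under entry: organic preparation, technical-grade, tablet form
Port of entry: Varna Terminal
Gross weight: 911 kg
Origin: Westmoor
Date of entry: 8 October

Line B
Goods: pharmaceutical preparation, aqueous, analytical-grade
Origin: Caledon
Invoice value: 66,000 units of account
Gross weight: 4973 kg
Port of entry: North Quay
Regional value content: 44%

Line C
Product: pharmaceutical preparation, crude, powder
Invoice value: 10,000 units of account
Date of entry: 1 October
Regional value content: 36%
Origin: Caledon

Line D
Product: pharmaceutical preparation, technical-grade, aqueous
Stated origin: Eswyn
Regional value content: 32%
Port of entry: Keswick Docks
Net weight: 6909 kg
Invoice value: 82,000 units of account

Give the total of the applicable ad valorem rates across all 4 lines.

48%

Line A: organic → 3.1; tablet form → 3.1.2; technical-grade → 3.1.2.3. Scheduled 14%. No special measure applies. → 14%.
Line B: pharmaceutical → 3.2; aqueous → 3.2.2; analytical-grade → 3.2.2.3. Scheduled 3%. Caledon agreement on 3.2.1.1: 3.2.2.3 not covered. → 3%.
Line C: pharmaceutical → 3.2; powder → 3.2.1; crude → 3.2.1.1. Scheduled 22%. Caledon agreement on 3.2.1.1: RVC < 50%. → 22%.
Line D: pharmaceutical → 3.2; aqueous → 3.2.2; technical-grade → 3.2.2.1. Scheduled 9%. Eswyn agreement on 3.2.2: RVC < 35%. → 9%.
Sum: 14% + 3% + 22% + 9% = 48%.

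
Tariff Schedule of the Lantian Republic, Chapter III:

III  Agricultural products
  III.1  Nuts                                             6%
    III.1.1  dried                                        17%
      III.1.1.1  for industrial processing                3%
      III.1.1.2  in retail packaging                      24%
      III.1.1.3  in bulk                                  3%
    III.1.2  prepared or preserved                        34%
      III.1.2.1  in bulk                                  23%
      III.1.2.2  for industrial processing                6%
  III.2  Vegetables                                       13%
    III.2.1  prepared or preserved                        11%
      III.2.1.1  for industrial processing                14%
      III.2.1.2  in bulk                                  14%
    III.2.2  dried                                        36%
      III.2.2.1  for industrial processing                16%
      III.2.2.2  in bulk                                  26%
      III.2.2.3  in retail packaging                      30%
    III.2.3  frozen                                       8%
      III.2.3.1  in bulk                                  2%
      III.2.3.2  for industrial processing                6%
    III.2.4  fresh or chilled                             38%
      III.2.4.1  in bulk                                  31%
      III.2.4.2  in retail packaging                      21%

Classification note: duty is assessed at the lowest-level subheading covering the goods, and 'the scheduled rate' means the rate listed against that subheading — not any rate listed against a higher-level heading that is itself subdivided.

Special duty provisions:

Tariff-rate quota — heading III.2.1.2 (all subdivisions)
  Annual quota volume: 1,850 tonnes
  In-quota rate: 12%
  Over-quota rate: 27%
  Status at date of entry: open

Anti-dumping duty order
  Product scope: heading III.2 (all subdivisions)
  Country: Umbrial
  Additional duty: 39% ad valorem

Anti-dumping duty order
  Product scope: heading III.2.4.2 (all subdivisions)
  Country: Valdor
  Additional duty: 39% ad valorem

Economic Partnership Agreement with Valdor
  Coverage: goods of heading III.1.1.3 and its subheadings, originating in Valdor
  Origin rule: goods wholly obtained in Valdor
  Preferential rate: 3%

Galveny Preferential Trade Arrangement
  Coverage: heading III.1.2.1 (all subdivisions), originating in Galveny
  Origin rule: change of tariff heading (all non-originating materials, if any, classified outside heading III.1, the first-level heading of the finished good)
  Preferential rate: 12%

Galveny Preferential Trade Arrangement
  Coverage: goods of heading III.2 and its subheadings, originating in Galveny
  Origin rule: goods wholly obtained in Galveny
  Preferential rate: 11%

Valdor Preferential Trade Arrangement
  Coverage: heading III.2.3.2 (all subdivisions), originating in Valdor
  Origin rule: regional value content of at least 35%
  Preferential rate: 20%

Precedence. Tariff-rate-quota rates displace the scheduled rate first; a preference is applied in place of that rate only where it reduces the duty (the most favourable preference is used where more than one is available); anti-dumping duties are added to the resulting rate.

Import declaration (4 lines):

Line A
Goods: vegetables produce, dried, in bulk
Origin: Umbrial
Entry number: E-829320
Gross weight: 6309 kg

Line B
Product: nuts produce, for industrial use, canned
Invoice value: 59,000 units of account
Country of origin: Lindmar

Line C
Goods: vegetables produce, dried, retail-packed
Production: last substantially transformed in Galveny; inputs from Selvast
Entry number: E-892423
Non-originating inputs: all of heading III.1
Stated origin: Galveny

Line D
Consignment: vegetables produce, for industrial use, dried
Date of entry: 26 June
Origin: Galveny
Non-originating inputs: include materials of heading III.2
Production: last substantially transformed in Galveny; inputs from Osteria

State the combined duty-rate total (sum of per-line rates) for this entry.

Line A: vegetables → III.2; dried → III.2.2; in bulk → III.2.2.2. Scheduled 26%. anti-dumping (Umbrial, III.2): +39%; total 26% + 39% = 65%. → 65%.
Line B: nuts → III.1; canned → III.1.2; for industrial use → III.1.2.2. Scheduled 6%. No special measure applies. → 6%.
Line C: vegetables → III.2; dried → III.2.2; retail-packed → III.2.2.3. Scheduled 30%. Galveny agreement on III.1.2.1: III.2.2.3 not covered; Galveny agreement on III.2: not wholly obtained. → 30%.
Line D: vegetables → III.2; dried → III.2.2; for industrial use → III.2.2.1. Scheduled 16%. Galveny agreement on III.1.2.1: III.2.2.1 not covered; Galveny agreement on III.2: not wholly obtained. → 16%.
Sum: 65% + 6% + 30% + 16% = 117%.

117%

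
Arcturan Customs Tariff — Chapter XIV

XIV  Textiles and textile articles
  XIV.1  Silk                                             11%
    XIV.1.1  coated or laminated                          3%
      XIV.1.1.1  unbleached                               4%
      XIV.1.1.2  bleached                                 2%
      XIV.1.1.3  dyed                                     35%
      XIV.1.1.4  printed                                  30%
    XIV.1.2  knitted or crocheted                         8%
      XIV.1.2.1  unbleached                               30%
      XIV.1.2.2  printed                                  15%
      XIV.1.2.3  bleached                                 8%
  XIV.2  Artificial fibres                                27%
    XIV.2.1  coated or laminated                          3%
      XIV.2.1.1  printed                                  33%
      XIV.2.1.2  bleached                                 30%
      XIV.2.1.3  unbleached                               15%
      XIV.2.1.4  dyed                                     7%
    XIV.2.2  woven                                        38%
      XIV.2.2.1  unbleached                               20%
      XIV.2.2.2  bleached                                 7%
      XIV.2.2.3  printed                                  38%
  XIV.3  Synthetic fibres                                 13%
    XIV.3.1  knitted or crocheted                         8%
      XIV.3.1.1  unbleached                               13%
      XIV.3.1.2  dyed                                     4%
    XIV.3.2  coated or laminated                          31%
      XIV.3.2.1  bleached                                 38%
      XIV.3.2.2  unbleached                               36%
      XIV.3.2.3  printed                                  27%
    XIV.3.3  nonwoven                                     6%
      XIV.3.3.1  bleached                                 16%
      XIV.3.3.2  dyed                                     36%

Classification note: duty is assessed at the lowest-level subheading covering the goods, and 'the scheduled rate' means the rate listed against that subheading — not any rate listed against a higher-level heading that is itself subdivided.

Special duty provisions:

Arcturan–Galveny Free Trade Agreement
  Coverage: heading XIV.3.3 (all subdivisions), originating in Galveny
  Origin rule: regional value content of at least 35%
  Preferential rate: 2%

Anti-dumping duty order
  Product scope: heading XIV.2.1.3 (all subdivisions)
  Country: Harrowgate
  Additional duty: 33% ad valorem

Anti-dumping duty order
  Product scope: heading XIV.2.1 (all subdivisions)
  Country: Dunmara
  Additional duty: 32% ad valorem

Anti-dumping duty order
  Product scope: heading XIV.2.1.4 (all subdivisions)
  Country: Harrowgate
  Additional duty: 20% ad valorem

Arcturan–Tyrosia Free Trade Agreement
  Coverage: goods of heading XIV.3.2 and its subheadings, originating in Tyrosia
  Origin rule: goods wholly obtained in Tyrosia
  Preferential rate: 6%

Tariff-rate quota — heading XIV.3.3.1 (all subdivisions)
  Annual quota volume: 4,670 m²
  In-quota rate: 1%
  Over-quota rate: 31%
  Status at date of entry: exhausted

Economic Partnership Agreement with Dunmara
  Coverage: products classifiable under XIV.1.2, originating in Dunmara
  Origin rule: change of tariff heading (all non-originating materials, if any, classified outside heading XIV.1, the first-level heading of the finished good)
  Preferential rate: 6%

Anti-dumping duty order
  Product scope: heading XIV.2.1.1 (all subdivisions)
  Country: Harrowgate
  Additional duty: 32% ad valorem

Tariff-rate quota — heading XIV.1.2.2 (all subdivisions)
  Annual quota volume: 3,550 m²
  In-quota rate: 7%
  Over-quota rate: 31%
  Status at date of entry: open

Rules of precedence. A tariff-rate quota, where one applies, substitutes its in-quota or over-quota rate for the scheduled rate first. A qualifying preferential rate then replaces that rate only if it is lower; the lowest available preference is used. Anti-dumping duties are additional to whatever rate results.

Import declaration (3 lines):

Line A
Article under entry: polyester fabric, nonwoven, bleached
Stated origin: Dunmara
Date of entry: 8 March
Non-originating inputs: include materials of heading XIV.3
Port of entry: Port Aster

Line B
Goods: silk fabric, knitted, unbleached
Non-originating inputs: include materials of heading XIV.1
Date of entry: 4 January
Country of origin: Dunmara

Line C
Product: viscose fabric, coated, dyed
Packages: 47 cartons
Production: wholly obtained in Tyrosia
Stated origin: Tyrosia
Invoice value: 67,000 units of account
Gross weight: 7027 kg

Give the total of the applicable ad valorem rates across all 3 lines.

Line A: polyester → XIV.3; nonwoven → XIV.3.3; bleached → XIV.3.3.1. Scheduled 16%. quota on XIV.3.3.1 exhausted → over-quota 31%; Dunmara agreement on XIV.1.2: XIV.3.3.1 not covered. → 31%.
Line B: silk → XIV.1; knitted → XIV.1.2; unbleached → XIV.1.2.1. Scheduled 30%. Dunmara agreement on XIV.1.2: CTH not met. → 30%.
Line C: viscose → XIV.2; coated → XIV.2.1; dyed → XIV.2.1.4. Scheduled 7%. Tyrosia agreement on XIV.3.2: XIV.2.1.4 not covered. → 7%.
Sum: 31% + 30% + 7% = 68%.

68%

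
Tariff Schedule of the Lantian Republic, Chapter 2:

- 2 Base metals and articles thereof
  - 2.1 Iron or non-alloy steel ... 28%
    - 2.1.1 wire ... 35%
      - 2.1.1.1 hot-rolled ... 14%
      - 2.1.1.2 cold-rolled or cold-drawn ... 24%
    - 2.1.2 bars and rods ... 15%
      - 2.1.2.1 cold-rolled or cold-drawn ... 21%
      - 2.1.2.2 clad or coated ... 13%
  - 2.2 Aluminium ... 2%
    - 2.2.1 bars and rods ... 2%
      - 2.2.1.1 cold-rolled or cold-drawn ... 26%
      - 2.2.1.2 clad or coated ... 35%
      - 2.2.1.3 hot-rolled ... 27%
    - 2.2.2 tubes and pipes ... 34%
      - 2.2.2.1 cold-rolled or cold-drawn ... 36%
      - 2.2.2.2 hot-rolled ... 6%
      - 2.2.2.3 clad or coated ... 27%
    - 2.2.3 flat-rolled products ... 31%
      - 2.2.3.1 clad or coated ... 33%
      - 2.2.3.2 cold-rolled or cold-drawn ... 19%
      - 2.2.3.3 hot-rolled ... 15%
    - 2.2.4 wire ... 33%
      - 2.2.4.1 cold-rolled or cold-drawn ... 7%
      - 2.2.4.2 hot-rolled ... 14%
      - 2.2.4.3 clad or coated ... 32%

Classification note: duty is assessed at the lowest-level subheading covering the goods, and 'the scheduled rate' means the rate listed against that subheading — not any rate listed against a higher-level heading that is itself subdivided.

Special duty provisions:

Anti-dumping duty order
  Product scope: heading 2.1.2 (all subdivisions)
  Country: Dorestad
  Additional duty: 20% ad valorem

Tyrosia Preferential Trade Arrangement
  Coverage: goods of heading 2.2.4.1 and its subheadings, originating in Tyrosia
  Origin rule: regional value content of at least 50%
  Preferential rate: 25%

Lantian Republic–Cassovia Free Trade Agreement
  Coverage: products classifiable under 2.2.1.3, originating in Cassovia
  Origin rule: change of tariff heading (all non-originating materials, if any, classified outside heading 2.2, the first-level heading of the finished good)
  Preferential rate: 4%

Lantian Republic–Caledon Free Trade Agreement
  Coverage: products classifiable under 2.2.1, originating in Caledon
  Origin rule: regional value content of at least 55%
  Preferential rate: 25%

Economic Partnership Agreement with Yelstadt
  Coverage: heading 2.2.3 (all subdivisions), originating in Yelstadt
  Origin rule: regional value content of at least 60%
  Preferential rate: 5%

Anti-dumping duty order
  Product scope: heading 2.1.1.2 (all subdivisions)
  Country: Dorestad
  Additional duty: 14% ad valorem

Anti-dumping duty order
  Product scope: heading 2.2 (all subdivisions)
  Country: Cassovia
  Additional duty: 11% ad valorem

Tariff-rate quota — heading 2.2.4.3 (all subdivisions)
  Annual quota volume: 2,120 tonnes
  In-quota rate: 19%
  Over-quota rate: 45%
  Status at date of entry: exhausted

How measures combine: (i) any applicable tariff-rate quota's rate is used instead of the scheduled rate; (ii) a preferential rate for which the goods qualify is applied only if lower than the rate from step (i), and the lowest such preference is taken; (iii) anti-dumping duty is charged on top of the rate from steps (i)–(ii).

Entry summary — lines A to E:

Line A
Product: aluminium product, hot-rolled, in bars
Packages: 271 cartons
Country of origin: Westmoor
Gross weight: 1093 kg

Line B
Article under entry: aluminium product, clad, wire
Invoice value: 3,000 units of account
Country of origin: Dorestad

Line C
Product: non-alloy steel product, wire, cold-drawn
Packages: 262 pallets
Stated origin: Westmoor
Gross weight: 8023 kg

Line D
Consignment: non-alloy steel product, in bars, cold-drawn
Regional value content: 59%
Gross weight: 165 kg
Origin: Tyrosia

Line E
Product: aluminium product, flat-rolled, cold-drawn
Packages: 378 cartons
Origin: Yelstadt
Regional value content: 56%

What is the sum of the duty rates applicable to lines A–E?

Line A: aluminium → 2.2; in bars → 2.2.1; hot-rolled → 2.2.1.3. Scheduled 27%. No special measure applies. → 27%.
Line B: aluminium → 2.2; wire → 2.2.4; clad → 2.2.4.3. Scheduled 32%. quota on 2.2.4.3 exhausted → over-quota 45%. → 45%.
Line C: non-alloy steel → 2.1; wire → 2.1.1; cold-drawn → 2.1.1.2. Scheduled 24%. No special measure applies. → 24%.
Line D: non-alloy steel → 2.1; in bars → 2.1.2; cold-drawn → 2.1.2.1. Scheduled 21%. Tyrosia agreement on 2.2.4.1: 2.1.2.1 not covered. → 21%.
Line E: aluminium → 2.2; flat-rolled → 2.2.3; cold-drawn → 2.2.3.2. Scheduled 19%. Yelstadt agreement on 2.2.3: RVC < 60%. → 19%.
Sum: 27% + 45% + 24% + 21% + 19% = 136%.

136%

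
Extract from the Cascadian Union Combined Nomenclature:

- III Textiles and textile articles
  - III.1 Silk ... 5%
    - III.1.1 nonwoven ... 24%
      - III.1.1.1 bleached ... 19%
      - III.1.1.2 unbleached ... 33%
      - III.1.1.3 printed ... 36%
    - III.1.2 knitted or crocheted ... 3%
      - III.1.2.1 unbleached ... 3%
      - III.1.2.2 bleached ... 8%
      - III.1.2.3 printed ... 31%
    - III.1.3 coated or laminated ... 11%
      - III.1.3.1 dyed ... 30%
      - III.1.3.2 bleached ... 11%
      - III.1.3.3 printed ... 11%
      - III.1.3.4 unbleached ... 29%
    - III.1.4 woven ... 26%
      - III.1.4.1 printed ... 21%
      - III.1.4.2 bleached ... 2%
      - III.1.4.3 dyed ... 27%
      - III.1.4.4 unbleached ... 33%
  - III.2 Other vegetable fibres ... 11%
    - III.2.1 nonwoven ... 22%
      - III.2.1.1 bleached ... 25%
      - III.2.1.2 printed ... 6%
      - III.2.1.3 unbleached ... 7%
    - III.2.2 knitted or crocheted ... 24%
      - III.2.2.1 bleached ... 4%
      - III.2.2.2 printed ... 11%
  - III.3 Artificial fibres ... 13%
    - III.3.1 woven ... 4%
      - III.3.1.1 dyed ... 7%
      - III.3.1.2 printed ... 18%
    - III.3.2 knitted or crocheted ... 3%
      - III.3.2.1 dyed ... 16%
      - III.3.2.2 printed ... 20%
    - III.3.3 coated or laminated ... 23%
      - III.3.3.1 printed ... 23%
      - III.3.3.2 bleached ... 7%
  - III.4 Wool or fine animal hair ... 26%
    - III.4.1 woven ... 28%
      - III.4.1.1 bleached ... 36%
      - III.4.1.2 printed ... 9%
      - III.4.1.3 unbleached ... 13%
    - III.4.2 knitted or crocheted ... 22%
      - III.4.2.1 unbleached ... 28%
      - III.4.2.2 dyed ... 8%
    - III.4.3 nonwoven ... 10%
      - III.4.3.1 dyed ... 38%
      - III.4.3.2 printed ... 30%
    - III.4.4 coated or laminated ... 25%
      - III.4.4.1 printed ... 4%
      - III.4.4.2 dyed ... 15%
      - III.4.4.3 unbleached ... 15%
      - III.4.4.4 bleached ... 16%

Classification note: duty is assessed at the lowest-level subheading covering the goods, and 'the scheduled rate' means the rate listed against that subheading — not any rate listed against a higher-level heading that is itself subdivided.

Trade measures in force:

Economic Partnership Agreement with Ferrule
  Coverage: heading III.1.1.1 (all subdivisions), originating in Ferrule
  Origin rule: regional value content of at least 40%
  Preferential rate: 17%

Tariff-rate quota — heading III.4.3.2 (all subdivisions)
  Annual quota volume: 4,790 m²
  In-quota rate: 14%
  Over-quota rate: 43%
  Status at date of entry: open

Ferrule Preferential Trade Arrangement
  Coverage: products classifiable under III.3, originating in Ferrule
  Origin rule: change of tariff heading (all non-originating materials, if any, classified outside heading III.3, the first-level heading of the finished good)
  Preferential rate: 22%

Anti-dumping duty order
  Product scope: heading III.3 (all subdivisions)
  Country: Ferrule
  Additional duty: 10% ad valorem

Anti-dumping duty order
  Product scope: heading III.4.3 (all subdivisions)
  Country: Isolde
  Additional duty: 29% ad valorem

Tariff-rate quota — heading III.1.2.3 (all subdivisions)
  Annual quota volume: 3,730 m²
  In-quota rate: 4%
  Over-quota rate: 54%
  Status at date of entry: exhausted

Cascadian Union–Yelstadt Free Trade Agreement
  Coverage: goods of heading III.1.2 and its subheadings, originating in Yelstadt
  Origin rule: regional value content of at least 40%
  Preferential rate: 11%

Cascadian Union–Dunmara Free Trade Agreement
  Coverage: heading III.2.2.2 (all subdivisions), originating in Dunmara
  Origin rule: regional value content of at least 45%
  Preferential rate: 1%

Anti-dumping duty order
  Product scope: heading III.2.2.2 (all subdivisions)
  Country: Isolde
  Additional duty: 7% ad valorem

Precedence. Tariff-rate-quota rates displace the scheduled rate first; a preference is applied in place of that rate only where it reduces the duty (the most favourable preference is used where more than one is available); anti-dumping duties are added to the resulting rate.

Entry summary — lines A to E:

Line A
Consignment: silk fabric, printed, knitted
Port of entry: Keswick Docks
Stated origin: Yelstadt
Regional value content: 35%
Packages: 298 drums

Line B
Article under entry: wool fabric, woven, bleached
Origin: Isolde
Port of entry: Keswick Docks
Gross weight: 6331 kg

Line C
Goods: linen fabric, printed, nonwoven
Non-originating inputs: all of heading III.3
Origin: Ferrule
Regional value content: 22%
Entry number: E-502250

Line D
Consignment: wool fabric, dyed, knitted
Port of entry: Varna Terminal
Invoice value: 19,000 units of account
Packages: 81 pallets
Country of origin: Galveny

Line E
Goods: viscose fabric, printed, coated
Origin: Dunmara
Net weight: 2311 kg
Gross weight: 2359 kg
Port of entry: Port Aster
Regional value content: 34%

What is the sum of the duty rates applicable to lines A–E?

127%

Line A: silk → III.1; knitted → III.1.2; printed → III.1.2.3. Scheduled 31%. quota on III.1.2.3 exhausted → over-quota 54%; Yelstadt agreement on III.1.2: RVC < 40%. → 54%.
Line B: wool → III.4; woven → III.4.1; bleached → III.4.1.1. Scheduled 36%. No special measure applies. → 36%.
Line C: linen → III.2; nonwoven → III.2.1; printed → III.2.1.2. Scheduled 6%. Ferrule agreement on III.1.1.1: III.2.1.2 not covered; Ferrule agreement on III.3: III.2.1.2 not covered. → 6%.
Line D: wool → III.4; knitted → III.4.2; dyed → III.4.2.2. Scheduled 8%. No special measure applies. → 8%.
Line E: viscose → III.3; coated → III.3.3; printed → III.3.3.1. Scheduled 23%. Dunmara agreement on III.2.2.2: III.3.3.1 not covered. → 23%.
Sum: 54% + 36% + 6% + 8% + 23% = 127%.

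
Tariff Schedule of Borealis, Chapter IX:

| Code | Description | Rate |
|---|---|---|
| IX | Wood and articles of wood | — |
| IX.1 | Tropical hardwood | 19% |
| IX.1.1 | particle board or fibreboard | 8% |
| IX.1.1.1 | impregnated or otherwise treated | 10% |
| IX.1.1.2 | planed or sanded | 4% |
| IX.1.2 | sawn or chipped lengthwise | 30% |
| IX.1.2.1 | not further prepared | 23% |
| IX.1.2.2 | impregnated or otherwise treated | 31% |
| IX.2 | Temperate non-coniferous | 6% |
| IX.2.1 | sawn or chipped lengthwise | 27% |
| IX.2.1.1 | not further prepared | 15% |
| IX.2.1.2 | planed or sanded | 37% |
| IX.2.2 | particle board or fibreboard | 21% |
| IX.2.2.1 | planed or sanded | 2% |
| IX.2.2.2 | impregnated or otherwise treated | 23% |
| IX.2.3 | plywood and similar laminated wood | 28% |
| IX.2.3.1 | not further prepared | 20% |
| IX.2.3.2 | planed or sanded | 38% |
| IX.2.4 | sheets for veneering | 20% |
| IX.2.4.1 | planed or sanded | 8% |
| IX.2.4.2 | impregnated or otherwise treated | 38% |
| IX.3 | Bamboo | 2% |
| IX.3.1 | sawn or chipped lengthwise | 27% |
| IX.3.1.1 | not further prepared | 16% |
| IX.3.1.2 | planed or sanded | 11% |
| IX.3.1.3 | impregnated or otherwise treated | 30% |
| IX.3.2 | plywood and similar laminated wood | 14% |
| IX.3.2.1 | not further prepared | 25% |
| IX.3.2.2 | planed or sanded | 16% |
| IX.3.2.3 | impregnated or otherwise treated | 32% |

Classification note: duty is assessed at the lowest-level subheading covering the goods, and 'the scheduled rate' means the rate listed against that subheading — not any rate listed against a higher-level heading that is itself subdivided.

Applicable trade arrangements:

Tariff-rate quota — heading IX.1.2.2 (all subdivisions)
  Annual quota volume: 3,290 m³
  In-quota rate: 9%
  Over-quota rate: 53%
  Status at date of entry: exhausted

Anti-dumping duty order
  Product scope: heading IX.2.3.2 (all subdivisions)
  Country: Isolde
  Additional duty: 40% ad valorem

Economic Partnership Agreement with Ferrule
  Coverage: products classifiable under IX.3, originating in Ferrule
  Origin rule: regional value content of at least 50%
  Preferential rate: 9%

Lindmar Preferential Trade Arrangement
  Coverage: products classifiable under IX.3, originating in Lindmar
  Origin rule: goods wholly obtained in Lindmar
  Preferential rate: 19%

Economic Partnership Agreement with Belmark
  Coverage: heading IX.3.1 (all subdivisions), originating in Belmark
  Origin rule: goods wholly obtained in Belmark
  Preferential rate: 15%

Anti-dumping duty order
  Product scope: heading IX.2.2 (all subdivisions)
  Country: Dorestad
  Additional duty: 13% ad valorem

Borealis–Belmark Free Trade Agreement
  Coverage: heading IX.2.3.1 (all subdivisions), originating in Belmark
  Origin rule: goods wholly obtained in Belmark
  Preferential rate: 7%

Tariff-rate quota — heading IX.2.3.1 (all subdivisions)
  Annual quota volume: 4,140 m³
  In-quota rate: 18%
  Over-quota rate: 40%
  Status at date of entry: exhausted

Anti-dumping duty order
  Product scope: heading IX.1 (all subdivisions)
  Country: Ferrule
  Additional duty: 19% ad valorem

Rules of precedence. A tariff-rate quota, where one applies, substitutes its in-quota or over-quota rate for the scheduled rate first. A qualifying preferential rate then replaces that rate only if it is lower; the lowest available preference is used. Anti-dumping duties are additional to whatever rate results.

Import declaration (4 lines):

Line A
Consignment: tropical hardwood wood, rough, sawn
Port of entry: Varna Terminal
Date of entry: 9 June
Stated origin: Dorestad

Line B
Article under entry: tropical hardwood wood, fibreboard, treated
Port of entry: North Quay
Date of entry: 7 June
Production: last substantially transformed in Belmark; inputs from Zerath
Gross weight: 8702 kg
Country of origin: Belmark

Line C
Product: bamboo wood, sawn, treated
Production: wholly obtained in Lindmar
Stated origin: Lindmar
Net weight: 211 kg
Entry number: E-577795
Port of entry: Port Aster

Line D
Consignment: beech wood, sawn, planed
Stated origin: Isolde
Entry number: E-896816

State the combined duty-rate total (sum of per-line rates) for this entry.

89%

Line A: tropical hardwood → IX.1; sawn → IX.1.2; rough → IX.1.2.1. Scheduled 23%. No special measure applies. → 23%.
Line B: tropical hardwood → IX.1; fibreboard → IX.1.1; treated → IX.1.1.1. Scheduled 10%. Belmark agreement on IX.3.1: IX.1.1.1 not covered; Belmark agreement on IX.2.3.1: IX.1.1.1 not covered. → 10%.
Line C: bamboo → IX.3; sawn → IX.3.1; treated → IX.3.1.3. Scheduled 30%. Lindmar agreement on IX.3: wholly obtained → 19% available; preferential 19%. → 19%.
Line D: beech → IX.2; sawn → IX.2.1; planed → IX.2.1.2. Scheduled 37%. No special measure applies. → 37%.
Sum: 23% + 10% + 19% + 37% = 89%.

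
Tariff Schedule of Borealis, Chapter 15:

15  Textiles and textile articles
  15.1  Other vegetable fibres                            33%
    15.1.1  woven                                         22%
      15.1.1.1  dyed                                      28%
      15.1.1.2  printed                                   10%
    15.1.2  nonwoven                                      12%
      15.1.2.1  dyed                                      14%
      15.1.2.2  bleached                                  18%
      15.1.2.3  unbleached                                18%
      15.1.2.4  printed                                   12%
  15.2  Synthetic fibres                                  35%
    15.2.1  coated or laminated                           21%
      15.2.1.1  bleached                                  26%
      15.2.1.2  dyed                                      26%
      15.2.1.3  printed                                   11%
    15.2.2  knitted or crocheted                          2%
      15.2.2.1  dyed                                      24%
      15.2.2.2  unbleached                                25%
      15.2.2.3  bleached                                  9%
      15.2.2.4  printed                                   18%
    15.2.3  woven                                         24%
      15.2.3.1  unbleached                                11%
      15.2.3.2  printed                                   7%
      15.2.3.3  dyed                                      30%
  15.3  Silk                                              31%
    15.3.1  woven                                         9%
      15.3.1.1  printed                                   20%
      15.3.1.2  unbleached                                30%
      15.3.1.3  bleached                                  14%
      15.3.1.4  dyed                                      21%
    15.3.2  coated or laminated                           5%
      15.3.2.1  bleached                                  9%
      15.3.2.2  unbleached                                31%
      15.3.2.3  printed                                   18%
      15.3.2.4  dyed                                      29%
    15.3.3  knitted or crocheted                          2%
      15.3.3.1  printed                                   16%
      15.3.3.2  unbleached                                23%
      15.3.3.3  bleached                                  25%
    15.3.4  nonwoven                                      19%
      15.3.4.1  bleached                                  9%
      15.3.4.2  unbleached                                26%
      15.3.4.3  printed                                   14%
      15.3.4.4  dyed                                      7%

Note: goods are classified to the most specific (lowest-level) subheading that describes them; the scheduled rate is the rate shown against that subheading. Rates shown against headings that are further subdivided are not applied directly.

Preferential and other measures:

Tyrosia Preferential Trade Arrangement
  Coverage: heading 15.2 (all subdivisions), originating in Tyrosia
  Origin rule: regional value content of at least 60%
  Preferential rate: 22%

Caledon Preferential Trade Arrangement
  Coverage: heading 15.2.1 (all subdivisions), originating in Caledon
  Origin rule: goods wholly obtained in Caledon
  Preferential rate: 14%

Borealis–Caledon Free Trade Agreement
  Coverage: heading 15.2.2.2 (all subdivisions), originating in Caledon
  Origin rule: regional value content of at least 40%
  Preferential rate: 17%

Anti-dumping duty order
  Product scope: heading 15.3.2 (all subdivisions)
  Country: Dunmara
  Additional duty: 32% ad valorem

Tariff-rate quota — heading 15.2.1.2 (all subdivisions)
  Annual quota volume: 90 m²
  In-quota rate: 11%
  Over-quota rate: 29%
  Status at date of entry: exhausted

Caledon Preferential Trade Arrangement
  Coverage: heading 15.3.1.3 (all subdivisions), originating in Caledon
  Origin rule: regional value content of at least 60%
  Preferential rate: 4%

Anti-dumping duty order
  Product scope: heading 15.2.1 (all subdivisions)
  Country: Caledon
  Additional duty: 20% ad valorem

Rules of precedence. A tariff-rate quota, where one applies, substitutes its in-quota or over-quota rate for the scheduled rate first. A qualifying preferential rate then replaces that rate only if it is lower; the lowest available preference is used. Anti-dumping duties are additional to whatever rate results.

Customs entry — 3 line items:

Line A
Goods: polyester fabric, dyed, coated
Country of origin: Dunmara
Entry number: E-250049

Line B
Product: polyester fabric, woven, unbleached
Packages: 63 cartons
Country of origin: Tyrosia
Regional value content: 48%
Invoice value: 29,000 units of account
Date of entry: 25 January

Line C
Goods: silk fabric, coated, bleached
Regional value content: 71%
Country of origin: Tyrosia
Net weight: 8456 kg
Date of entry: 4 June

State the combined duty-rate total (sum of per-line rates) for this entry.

Line A: polyester → 15.2; coated → 15.2.1; dyed → 15.2.1.2. Scheduled 26%. quota on 15.2.1.2 exhausted → over-quota 29%. → 29%.
Line B: polyester → 15.2; woven → 15.2.3; unbleached → 15.2.3.1. Scheduled 11%. Tyrosia agreement on 15.2: RVC < 60%. → 11%.
Line C: silk → 15.3; coated → 15.3.2; bleached → 15.3.2.1. Scheduled 9%. Tyrosia agreement on 15.2: 15.3.2.1 not covered. → 9%.
Sum: 29% + 11% + 9% = 49%.

49%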